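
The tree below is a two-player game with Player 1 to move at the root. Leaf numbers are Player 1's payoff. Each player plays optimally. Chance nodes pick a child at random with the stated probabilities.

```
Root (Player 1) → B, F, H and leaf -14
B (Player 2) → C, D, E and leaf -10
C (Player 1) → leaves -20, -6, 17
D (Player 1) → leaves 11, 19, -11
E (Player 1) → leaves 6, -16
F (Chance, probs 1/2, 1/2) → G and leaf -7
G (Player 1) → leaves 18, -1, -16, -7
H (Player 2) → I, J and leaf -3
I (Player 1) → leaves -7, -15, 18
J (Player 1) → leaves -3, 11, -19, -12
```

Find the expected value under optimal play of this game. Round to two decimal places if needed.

5.5

C (Player 1): max(-20, -6, 17) = 17
D (Player 1): max(11, 19, -11) = 19
E (Player 1): max(6, -16) = 6
B (Player 2): min(17, 19, 6, -10) = -10
G (Player 1): max(18, -1, -16, -7) = 18
F (Chance): 1/2·18 + 1/2·-7 = 5.5
I (Player 1): max(-7, -15, 18) = 18
J (Player 1): max(-3, 11, -19, -12) = 11
H (Player 2): min(18, 11, -3) = -3
Root (Player 1): max(-10, 5.5, -3, -14) = 5.5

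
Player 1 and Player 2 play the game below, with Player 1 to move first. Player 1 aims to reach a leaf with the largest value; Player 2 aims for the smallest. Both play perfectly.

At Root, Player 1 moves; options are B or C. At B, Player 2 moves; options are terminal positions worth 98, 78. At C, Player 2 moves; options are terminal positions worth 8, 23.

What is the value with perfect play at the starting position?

78

B (Player 2): min(98, 78) = 78
C (Player 2): min(8, 23) = 8
Root (Player 1): max(78, 8) = 78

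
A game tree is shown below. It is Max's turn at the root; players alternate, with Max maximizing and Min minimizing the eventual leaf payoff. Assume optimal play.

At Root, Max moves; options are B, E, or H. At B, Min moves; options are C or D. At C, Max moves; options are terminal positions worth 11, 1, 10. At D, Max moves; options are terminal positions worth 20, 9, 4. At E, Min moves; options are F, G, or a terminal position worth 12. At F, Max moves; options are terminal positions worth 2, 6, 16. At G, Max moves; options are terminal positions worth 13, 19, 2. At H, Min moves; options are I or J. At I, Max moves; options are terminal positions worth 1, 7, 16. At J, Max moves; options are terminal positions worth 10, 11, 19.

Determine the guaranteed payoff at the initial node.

16

C (Max): max(11, 1, 10) = 11
D (Max): max(20, 9, 4) = 20
B (Min): min(11, 20) = 11
F (Max): max(2, 6, 16) = 16
G (Max): max(13, 19, 2) = 19
E (Min): min(16, 19, 12) = 12
I (Max): max(1, 7, 16) = 16
J (Max): max(10, 11, 19) = 19
H (Min): min(16, 19) = 16
Root (Max): max(11, 12, 16) = 16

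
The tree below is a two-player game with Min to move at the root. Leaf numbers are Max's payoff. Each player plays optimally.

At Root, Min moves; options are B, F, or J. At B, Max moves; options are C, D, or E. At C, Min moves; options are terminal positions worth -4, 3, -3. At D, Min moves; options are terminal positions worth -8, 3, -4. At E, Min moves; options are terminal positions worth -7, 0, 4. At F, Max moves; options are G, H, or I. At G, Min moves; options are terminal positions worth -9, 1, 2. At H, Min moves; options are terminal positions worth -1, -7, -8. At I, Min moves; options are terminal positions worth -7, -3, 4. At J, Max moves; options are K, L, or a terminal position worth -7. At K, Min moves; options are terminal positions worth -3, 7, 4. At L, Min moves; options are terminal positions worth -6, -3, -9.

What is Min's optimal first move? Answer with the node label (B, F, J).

C (Min): min(-4, 3, -3) = -4
D (Min): min(-8, 3, -4) = -8
E (Min): min(-7, 0, 4) = -7
B (Max): max(-4, -8, -7) = -4
G (Min): min(-9, 1, 2) = -9
H (Min): min(-1, -7, -8) = -8
I (Min): min(-7, -3, 4) = -7
F (Max): max(-9, -8, -7) = -7
K (Min): min(-3, 7, 4) = -3
L (Min): min(-6, -3, -9) = -9
J (Max): max(-3, -9, -7) = -3
Root (Min): min(-4, -7, -3) = -7
Min picks the child with the lowest value: F (value -7).

F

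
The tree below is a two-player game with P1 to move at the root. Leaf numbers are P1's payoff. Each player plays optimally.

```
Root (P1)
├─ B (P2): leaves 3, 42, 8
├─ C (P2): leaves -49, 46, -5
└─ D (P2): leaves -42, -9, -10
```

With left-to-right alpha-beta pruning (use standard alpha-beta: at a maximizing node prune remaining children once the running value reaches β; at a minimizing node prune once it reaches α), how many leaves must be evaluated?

5

B [α=-∞,β=+∞]: v=3
C [α=3,β=+∞]: v=-49 after child 1 ≤ α → α-cutoff, skip 2
D [α=3,β=+∞]: v=-42 after child 1 ≤ α → α-cutoff, skip 2
Root [α=-∞,β=+∞]: v=3
Leaves evaluated: 5 of 9.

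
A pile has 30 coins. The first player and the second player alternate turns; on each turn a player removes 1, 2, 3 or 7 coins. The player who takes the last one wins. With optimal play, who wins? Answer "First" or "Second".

First

W/L table (W = player to move can force a win):
i:   0  1  2  3  4  5  6  7  8  9 10 11 12 13 14 15 16 17 18 19 20 21 22 23 24 25 26 27 28 29 30
     L  W  W  W  L  W  W  W  L  W  W  W  L  W  W  W  L  W  W  W  L  W  W  W  L  W  W  W  L  W  W
Position 30 is W, so the first player wins.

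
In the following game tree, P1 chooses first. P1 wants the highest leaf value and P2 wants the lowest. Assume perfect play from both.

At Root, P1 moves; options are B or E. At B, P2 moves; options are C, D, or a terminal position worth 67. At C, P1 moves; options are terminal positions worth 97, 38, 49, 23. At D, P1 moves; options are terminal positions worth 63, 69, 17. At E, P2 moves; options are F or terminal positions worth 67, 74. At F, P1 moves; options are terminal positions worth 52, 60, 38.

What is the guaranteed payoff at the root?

C (P1): max(97, 38, 49, 23) = 97
D (P1): max(63, 69, 17) = 69
B (P2): min(97, 69, 67) = 67
F (P1): max(52, 60, 38) = 60
E (P2): min(60, 67, 74) = 60
Root (P1): max(67, 60) = 67

67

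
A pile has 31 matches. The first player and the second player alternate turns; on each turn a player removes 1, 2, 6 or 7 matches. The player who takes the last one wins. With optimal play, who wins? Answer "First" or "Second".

Compute winning (W) and losing (L) positions by backward induction:
i:   0  1  2  3  4  5  6  7  8  9 10 11 12 13 14 15 16 17 18 19 20 21 22 23 24 25 26 27 28 29 30 31
     L  W  W  L  W  W  W  W  L  W  W  L  W  W  W  W  L  W  W  L  W  W  W  W  L  W  W  L  W  W  W  W
Position 31 is W, so the first player wins.

First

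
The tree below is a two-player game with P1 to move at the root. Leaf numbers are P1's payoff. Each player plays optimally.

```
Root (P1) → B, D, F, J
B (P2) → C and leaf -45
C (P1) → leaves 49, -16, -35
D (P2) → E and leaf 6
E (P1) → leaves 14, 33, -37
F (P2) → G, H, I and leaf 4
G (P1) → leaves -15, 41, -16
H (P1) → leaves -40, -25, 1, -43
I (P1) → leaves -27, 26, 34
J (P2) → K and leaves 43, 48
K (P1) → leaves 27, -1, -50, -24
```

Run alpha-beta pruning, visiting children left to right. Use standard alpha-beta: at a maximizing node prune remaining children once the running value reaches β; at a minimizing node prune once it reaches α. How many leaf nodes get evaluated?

C [α=-∞,β=+∞]: v=49
B [α=-∞,β=+∞]: v=-45
E [α=-45,β=+∞]: v=33
D [α=-45,β=+∞]: v=6
G [α=6,β=+∞]: v=41
H [α=6,β=41]: v=1
F [α=6,β=+∞]: v=1 after child 2 ≤ α → α-cutoff, skip 2
K [α=6,β=+∞]: v=27
J [α=6,β=+∞]: v=27
Root [α=-∞,β=+∞]: v=27
Leaves evaluated: 21 of 25.

21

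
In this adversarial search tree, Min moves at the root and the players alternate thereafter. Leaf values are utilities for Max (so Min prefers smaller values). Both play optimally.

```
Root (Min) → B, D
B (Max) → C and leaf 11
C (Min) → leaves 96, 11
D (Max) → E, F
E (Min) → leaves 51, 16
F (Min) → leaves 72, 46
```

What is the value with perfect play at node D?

46

E: min(51, 16) = 16
F: min(72, 46) = 46
D: max(16, 46) = 46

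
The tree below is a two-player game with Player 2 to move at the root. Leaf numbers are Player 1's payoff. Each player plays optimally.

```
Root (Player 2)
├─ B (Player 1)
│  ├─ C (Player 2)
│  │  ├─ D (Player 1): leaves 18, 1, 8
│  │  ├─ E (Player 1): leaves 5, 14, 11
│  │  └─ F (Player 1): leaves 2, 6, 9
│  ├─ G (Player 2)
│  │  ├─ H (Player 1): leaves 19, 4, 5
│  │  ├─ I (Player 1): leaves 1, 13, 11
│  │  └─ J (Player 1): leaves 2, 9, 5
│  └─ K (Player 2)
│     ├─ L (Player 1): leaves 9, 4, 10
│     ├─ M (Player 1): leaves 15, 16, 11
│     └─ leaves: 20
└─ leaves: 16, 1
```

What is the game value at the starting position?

D (Player 1): max(18, 1, 8) = 18
E (Player 1): max(5, 14, 11) = 14
F (Player 1): max(2, 6, 9) = 9
C (Player 2): min(18, 14, 9) = 9
H (Player 1): max(19, 4, 5) = 19
I (Player 1): max(1, 13, 11) = 13
J (Player 1): max(2, 9, 5) = 9
G (Player 2): min(19, 13, 9) = 9
L (Player 1): max(9, 4, 10) = 10
M (Player 1): max(15, 16, 11) = 16
K (Player 2): min(10, 16, 20) = 10
B (Player 1): max(9, 9, 10) = 10
Root (Player 2): min(10, 16, 1) = 1

1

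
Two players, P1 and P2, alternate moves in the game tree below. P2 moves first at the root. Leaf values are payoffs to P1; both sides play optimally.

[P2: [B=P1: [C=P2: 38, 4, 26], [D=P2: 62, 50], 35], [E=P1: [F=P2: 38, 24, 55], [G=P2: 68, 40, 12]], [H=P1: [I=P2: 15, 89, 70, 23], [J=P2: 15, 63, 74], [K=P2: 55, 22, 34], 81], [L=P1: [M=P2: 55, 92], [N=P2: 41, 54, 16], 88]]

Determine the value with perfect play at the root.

24

C (P2): min(38, 4, 26) = 4
D (P2): min(62, 50) = 50
B (P1): max(4, 50, 35) = 50
F (P2): min(38, 24, 55) = 24
G (P2): min(68, 40, 12) = 12
E (P1): max(24, 12) = 24
I (P2): min(15, 89, 70, 23) = 15
J (P2): min(15, 63, 74) = 15
K (P2): min(55, 22, 34) = 22
H (P1): max(15, 15, 22, 81) = 81
M (P2): min(55, 92) = 55
N (P2): min(41, 54, 16) = 16
L (P1): max(55, 16, 88) = 88
Root (P2): min(50, 24, 81, 88) = 24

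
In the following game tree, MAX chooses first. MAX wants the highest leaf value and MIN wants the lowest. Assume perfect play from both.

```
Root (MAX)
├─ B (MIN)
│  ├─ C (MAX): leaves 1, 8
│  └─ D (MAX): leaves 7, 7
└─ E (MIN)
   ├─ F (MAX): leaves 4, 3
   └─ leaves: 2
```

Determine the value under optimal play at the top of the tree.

C (MAX): max(1, 8) = 8
D (MAX): max(7, 7) = 7
B (MIN): min(8, 7) = 7
F (MAX): max(4, 3) = 4
E (MIN): min(4, 2) = 2
Root (MAX): max(7, 2) = 7

7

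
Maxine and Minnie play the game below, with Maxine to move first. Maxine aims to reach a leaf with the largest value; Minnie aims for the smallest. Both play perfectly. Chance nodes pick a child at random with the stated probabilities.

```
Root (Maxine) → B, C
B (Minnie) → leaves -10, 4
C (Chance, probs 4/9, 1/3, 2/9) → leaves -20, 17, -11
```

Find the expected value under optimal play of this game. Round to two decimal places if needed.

-5.67

B (Minnie): min(-10, 4) = -10
C (Chance): 4/9·-20 + 1/3·17 + 2/9·-11 = -5.67
Root (Maxine): max(-10, -5.67) = -5.67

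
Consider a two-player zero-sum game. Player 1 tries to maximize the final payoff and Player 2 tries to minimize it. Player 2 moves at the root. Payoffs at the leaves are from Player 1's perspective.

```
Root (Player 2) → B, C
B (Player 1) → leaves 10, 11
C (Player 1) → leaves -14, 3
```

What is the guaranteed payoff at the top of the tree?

3

B (Player 1): max(10, 11) = 11
C (Player 1): max(-14, 3) = 3
Root (Player 2): min(11, 3) = 3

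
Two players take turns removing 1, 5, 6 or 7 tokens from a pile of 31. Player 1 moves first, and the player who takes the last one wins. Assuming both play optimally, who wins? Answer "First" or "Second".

First

W/L table (W = player to move can force a win):
i:   0  1  2  3  4  5  6  7  8  9 10 11 12 13 14 15 16 17 18 19 20 21 22 23 24 25 26 27 28 29 30 31
     L  W  L  W  L  W  W  W  W  W  W  W  L  W  L  W  L  W  W  W  W  W  W  W  L  W  L  W  L  W  W  W
Position 31 is W, so the first player wins.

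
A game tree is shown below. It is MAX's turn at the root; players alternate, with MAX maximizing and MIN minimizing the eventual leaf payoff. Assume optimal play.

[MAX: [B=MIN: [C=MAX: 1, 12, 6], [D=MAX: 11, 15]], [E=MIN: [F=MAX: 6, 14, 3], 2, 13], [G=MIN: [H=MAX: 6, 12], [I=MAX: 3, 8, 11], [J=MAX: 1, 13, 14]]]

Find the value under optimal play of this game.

12

C (MAX): max(1, 12, 6) = 12
D (MAX): max(11, 15) = 15
B (MIN): min(12, 15) = 12
F (MAX): max(6, 14, 3) = 14
E (MIN): min(14, 2, 13) = 2
H (MAX): max(6, 12) = 12
I (MAX): max(3, 8, 11) = 11
J (MAX): max(1, 13, 14) = 14
G (MIN): min(12, 11, 14) = 11
Root (MAX): max(12, 2, 11) = 12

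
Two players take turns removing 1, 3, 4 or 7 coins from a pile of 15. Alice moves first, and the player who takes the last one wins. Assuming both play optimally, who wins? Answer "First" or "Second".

Mark each pile size as W (mover wins) or L (mover loses):
i:   0  1  2  3  4  5  6  7  8  9 10 11 12 13 14 15
     L  W  L  W  W  W  W  W  L  W  L  W  W  W  W  W
Position 15 is W, so the first player wins.

First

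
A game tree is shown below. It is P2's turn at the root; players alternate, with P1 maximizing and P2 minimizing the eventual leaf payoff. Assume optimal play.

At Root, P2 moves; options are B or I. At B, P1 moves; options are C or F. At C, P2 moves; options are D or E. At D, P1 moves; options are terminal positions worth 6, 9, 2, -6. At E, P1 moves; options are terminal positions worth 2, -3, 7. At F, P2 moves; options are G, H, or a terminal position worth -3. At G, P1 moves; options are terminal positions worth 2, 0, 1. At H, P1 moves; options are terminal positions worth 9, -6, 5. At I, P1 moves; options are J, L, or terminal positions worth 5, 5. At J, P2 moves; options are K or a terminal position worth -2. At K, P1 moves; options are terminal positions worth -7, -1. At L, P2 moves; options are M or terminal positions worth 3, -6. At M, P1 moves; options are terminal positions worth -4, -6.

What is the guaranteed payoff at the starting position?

D (P1): max(6, 9, 2, -6) = 9
E (P1): max(2, -3, 7) = 7
C (P2): min(9, 7) = 7
G (P1): max(2, 0, 1) = 2
H (P1): max(9, -6, 5) = 9
F (P2): min(2, 9, -3) = -3
B (P1): max(7, -3) = 7
K (P1): max(-7, -1) = -1
J (P2): min(-1, -2) = -2
M (P1): max(-4, -6) = -4
L (P2): min(-4, 3, -6) = -6
I (P1): max(-2, -6, 5, 5) = 5
Root (P2): min(7, 5) = 5

5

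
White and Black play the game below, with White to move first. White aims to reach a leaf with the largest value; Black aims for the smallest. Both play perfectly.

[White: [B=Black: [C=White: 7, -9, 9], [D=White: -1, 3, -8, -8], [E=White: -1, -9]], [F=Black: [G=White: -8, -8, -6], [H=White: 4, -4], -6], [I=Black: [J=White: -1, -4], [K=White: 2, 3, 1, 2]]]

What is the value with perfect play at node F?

-6

G: max(-8, -8, -6) = -6
H: max(4, -4) = 4
F: min(-6, 4, -6) = -6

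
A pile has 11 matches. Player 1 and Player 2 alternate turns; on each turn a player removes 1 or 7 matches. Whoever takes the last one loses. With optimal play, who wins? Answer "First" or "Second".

W/L table (W = player to move can force a win):
i:   0  1  2  3  4  5  6  7  8  9 10 11
     W  L  W  L  W  L  W  L  W  L  W  L
Position 11 is L, so the second player wins.

Second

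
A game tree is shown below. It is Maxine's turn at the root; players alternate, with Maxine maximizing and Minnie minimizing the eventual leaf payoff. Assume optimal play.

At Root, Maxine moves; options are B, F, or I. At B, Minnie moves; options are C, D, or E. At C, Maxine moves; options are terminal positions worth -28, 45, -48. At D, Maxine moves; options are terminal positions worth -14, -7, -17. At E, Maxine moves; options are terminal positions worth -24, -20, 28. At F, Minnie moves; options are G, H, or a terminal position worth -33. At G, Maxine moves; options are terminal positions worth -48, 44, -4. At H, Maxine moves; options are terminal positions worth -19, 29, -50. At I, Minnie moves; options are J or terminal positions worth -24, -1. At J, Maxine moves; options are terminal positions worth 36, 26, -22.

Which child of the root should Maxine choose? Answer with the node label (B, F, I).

C (Maxine): max(-28, 45, -48) = 45
D (Maxine): max(-14, -7, -17) = -7
E (Maxine): max(-24, -20, 28) = 28
B (Minnie): min(45, -7, 28) = -7
G (Maxine): max(-48, 44, -4) = 44
H (Maxine): max(-19, 29, -50) = 29
F (Minnie): min(44, 29, -33) = -33
J (Maxine): max(36, 26, -22) = 36
I (Minnie): min(36, -24, -1) = -24
Root (Maxine): max(-7, -33, -24) = -7
Maxine picks the child with the highest value: B (value -7).

B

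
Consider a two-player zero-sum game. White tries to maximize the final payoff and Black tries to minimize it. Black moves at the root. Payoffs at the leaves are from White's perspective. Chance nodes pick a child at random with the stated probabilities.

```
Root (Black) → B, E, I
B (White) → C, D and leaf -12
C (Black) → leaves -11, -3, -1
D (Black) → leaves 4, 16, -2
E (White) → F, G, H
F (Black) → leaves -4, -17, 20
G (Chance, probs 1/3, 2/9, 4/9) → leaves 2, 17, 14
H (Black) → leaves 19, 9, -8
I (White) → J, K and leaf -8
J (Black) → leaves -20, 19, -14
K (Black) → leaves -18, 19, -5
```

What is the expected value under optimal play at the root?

-8

C (Black): min(-11, -3, -1) = -11
D (Black): min(4, 16, -2) = -2
B (White): max(-11, -2, -12) = -2
F (Black): min(-4, -17, 20) = -17
G (Chance): 1/3·2 + 2/9·17 + 4/9·14 = 10.67
H (Black): min(19, 9, -8) = -8
E (White): max(-17, 10.67, -8) = 10.67
J (Black): min(-20, 19, -14) = -20
K (Black): min(-18, 19, -5) = -18
I (White): max(-20, -18, -8) = -8
Root (Black): min(-2, 10.67, -8) = -8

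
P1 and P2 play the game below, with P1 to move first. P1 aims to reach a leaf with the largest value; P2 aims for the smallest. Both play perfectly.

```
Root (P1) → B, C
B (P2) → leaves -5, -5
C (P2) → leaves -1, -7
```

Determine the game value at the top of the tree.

B (P2): min(-5, -5) = -5
C (P2): min(-1, -7) = -7
Root (P1): max(-5, -7) = -5

-5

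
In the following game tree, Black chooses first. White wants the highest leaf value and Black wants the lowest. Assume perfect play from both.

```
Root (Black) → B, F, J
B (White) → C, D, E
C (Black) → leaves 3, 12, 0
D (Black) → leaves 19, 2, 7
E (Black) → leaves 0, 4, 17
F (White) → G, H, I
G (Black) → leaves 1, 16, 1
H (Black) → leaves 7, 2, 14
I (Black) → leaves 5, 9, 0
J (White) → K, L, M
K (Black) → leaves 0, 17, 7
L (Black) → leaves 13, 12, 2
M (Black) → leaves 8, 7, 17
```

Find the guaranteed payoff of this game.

2

C (Black): min(3, 12, 0) = 0
D (Black): min(19, 2, 7) = 2
E (Black): min(0, 4, 17) = 0
B (White): max(0, 2, 0) = 2
G (Black): min(1, 16, 1) = 1
H (Black): min(7, 2, 14) = 2
I (Black): min(5, 9, 0) = 0
F (White): max(1, 2, 0) = 2
K (Black): min(0, 17, 7) = 0
L (Black): min(13, 12, 2) = 2
M (Black): min(8, 7, 17) = 7
J (White): max(0, 2, 7) = 7
Root (Black): min(2, 2, 7) = 2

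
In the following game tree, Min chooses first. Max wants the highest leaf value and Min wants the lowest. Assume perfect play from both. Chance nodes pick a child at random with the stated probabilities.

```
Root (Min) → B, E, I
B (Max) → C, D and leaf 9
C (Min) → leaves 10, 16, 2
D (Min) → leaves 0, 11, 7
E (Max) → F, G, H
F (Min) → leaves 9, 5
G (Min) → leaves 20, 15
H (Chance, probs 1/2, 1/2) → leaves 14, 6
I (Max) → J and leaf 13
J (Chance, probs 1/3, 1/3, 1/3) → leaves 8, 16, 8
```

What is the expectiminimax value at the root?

C (Min): min(10, 16, 2) = 2
D (Min): min(0, 11, 7) = 0
B (Max): max(2, 0, 9) = 9
F (Min): min(9, 5) = 5
G (Min): min(20, 15) = 15
H (Chance): 1/2·14 + 1/2·6 = 10
E (Max): max(5, 15, 10) = 15
J (Chance): 1/3·8 + 1/3·16 + 1/3·8 = 10.67
I (Max): max(10.67, 13) = 13
Root (Min): min(9, 15, 13) = 9

9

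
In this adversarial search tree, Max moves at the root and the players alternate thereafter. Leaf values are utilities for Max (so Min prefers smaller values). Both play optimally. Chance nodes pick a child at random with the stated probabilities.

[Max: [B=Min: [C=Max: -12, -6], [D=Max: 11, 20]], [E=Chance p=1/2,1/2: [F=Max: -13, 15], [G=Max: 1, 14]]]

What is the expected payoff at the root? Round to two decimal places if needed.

C (Max): max(-12, -6) = -6
D (Max): max(11, 20) = 20
B (Min): min(-6, 20) = -6
F (Max): max(-13, 15) = 15
G (Max): max(1, 14) = 14
E (Chance): 1/2·15 + 1/2·14 = 14.5
Root (Max): max(-6, 14.5) = 14.5

14.5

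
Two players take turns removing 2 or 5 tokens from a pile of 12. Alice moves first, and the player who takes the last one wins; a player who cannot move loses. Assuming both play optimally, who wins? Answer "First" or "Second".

First

i:   0  1  2  3  4  5  6  7  8  9 10 11 12
     L  L  W  W  L  W  W  L  L  W  W  L  W
Position 12 is W, so the first player wins.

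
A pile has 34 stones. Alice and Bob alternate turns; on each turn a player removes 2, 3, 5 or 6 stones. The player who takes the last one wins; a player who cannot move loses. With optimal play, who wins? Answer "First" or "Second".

i:   0  1  2  3  4  5  6  7  8  9 10 11 12 13 14 15 16 17 18 19 20 21 22 23 24 25 26 27 28 29 30 31 32 33 34
     L  L  W  W  W  W  W  W  L  L  W  W  W  W  W  W  L  L  W  W  W  W  W  W  L  L  W  W  W  W  W  W  L  L  W
Position 34 is W, so the first player wins.

First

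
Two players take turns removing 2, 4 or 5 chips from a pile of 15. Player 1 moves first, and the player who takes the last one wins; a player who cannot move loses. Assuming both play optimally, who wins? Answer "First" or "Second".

Mark each pile size as W (mover wins) or L (mover loses):
i:   0  1  2  3  4  5  6  7  8  9 10 11 12 13 14 15
     L  L  W  W  W  W  W  L  L  W  W  W  W  W  L  L
Position 15 is L, so the second player wins.

Second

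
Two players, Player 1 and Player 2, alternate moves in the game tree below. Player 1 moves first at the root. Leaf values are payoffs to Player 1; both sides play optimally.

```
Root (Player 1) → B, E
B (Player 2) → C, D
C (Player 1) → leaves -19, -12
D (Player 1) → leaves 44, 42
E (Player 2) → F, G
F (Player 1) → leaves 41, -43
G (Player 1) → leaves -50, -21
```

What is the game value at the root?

-12

C (Player 1): max(-19, -12) = -12
D (Player 1): max(44, 42) = 44
B (Player 2): min(-12, 44) = -12
F (Player 1): max(41, -43) = 41
G (Player 1): max(-50, -21) = -21
E (Player 2): min(41, -21) = -21
Root (Player 1): max(-12, -21) = -12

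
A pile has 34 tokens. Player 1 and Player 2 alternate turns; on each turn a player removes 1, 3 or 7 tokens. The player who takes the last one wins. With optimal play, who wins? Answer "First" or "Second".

Second

Positions where the player to move wins (W) vs loses (L):
i:   0  1  2  3  4  5  6  7  8  9 10 11 12 13 14 15 16 17 18 19 20 21 22 23 24 25 26 27 28 29 30 31 32 33 34
     L  W  L  W  L  W  L  W  L  W  L  W  L  W  L  W  L  W  L  W  L  W  L  W  L  W  L  W  L  W  L  W  L  W  L
Position 34 is L, so the second player wins.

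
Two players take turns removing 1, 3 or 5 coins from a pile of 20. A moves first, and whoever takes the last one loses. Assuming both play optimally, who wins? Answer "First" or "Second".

First

Mark each pile size as W (mover wins) or L (mover loses):
i:   0  1  2  3  4  5  6  7  8  9 10 11 12 13 14 15 16 17 18 19 20
     W  L  W  L  W  L  W  L  W  L  W  L  W  L  W  L  W  L  W  L  W
Position 20 is W, so the first player wins.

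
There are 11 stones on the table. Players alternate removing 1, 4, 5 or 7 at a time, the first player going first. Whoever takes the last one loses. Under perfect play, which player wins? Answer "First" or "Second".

W/L table (W = player to move can force a win):
i:   0  1  2  3  4  5  6  7  8  9 10 11
     W  L  W  L  W  W  W  W  W  L  W  L
Position 11 is L, so the second player wins.

Second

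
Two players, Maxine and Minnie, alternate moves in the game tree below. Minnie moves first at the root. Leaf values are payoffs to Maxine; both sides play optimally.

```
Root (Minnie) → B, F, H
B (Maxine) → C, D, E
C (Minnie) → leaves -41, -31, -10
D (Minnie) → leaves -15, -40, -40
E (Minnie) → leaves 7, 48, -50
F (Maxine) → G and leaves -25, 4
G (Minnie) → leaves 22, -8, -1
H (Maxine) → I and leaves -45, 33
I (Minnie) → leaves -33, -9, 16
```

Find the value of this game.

C (Minnie): min(-41, -31, -10) = -41
D (Minnie): min(-15, -40, -40) = -40
E (Minnie): min(7, 48, -50) = -50
B (Maxine): max(-41, -40, -50) = -40
G (Minnie): min(22, -8, -1) = -8
F (Maxine): max(-8, -25, 4) = 4
I (Minnie): min(-33, -9, 16) = -33
H (Maxine): max(-33, -45, 33) = 33
Root (Minnie): min(-40, 4, 33) = -40

-40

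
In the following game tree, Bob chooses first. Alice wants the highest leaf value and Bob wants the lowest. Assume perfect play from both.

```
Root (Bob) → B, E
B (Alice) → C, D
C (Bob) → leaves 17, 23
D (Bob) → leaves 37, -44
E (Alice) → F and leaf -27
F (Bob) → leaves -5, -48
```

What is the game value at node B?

17

C: min(17, 23) = 17
D: min(37, -44) = -44
B: max(17, -44) = 17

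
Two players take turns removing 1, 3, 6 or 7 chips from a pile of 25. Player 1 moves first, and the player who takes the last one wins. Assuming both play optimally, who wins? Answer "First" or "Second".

First

W/L table (W = player to move can force a win):
i:   0  1  2  3  4  5  6  7  8  9 10 11 12 13 14 15 16 17 18 19 20 21 22 23 24 25
     L  W  L  W  L  W  W  W  W  W  W  W  L  W  L  W  L  W  W  W  W  W  W  W  L  W
Position 25 is W, so the first player wins.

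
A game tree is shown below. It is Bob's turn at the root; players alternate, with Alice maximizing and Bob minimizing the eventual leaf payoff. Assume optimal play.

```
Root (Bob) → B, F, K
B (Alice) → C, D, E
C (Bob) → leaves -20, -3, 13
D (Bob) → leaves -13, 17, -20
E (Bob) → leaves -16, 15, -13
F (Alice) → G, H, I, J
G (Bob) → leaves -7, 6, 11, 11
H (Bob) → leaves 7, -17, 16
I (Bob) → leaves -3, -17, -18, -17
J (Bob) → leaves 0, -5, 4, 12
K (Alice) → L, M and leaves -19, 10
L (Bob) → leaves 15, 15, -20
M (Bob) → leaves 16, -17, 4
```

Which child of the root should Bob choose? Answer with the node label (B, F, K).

C (Bob): min(-20, -3, 13) = -20
D (Bob): min(-13, 17, -20) = -20
E (Bob): min(-16, 15, -13) = -16
B (Alice): max(-20, -20, -16) = -16
G (Bob): min(-7, 6, 11, 11) = -7
H (Bob): min(7, -17, 16) = -17
I (Bob): min(-3, -17, -18, -17) = -18
J (Bob): min(0, -5, 4, 12) = -5
F (Alice): max(-7, -17, -18, -5) = -5
L (Bob): min(15, 15, -20) = -20
M (Bob): min(16, -17, 4) = -17
K (Alice): max(-20, -17, -19, 10) = 10
Root (Bob): min(-16, -5, 10) = -16
Bob picks the child with the lowest value: B (value -16).

B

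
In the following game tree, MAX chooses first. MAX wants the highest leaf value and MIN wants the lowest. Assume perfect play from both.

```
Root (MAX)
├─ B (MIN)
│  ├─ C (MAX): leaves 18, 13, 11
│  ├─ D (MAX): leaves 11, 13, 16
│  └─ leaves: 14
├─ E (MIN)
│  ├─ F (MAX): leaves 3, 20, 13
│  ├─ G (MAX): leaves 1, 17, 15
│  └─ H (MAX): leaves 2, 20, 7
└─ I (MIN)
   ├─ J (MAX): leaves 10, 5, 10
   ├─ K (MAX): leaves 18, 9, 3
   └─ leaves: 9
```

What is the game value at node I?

9

J: max(10, 5, 10) = 10
K: max(18, 9, 3) = 18
I: min(10, 18, 9) = 9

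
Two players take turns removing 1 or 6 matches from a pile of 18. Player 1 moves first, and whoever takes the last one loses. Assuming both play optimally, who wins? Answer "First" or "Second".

First

i:   0  1  2  3  4  5  6  7  8  9 10 11 12 13 14 15 16 17 18
     W  L  W  L  W  L  W  W  L  W  L  W  L  W  W  L  W  L  W
Position 18 is W, so the first player wins.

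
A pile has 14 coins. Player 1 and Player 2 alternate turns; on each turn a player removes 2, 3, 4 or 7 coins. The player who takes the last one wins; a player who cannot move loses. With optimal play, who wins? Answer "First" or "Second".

Positions where the player to move wins (W) vs loses (L):
i:   0  1  2  3  4  5  6  7  8  9 10 11 12 13 14
     L  L  W  W  W  W  L  W  W  W  W  L  L  W  W
Position 14 is W, so the first player wins.

First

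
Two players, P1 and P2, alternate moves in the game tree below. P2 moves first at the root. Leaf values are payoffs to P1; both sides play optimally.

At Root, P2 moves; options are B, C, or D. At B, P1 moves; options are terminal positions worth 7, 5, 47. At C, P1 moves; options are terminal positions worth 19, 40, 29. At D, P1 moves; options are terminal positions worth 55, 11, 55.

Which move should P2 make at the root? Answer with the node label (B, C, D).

C

B (P1): max(7, 5, 47) = 47
C (P1): max(19, 40, 29) = 40
D (P1): max(55, 11, 55) = 55
Root (P2): min(47, 40, 55) = 40
P2 picks the child with the lowest value: C (value 40).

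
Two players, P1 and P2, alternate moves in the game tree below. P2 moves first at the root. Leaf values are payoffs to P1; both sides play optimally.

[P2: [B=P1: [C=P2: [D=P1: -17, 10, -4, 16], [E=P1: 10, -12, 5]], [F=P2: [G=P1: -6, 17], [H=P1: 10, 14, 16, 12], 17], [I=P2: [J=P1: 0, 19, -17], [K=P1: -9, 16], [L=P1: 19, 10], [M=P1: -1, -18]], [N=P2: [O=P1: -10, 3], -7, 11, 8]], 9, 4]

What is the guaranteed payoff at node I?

-1

J: max(0, 19, -17) = 19
K: max(-9, 16) = 16
L: max(19, 10) = 19
M: max(-1, -18) = -1
I: min(19, 16, 19, -1) = -1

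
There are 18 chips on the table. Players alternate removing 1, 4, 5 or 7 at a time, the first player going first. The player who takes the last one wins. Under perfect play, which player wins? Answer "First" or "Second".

Mark each pile size as W (mover wins) or L (mover loses):
i:   0  1  2  3  4  5  6  7  8  9 10 11 12 13 14 15 16 17 18
     L  W  L  W  W  W  W  W  L  W  L  W  W  W  W  W  L  W  L
Position 18 is L, so the second player wins.

Second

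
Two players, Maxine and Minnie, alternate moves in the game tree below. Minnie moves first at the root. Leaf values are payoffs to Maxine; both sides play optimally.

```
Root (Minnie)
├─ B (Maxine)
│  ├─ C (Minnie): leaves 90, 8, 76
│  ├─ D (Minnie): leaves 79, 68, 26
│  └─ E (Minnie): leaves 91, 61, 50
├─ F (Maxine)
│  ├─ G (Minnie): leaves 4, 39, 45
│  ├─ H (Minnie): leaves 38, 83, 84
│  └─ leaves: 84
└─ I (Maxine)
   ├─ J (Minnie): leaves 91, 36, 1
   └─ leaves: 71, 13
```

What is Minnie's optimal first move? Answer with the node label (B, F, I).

C (Minnie): min(90, 8, 76) = 8
D (Minnie): min(79, 68, 26) = 26
E (Minnie): min(91, 61, 50) = 50
B (Maxine): max(8, 26, 50) = 50
G (Minnie): min(4, 39, 45) = 4
H (Minnie): min(38, 83, 84) = 38
F (Maxine): max(4, 38, 84) = 84
J (Minnie): min(91, 36, 1) = 1
I (Maxine): max(1, 71, 13) = 71
Root (Minnie): min(50, 84, 71) = 50
Minnie picks the child with the lowest value: B (value 50).

B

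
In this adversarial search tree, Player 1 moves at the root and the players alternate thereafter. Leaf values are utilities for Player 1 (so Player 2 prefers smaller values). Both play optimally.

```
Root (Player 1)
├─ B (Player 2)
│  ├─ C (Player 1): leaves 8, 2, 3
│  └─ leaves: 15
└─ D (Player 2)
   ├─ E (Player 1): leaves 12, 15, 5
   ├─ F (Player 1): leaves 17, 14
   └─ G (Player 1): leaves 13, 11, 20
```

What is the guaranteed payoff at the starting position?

15

C (Player 1): max(8, 2, 3) = 8
B (Player 2): min(8, 15) = 8
E (Player 1): max(12, 15, 5) = 15
F (Player 1): max(17, 14) = 17
G (Player 1): max(13, 11, 20) = 20
D (Player 2): min(15, 17, 20) = 15
Root (Player 1): max(8, 15) = 15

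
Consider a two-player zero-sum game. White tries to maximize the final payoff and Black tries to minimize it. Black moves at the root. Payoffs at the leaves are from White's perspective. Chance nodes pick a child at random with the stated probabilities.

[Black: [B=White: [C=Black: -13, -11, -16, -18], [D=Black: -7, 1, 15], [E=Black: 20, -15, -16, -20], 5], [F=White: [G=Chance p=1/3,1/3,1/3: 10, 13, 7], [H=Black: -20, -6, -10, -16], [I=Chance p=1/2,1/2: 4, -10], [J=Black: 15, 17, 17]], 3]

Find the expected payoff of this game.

C (Black): min(-13, -11, -16, -18) = -18
D (Black): min(-7, 1, 15) = -7
E (Black): min(20, -15, -16, -20) = -20
B (White): max(-18, -7, -20, 5) = 5
G (Chance): 1/3·10 + 1/3·13 + 1/3·7 = 10
H (Black): min(-20, -6, -10, -16) = -20
I (Chance): 1/2·4 + 1/2·-10 = -3
J (Black): min(15, 17, 17) = 15
F (White): max(10, -20, -3, 15) = 15
Root (Black): min(5, 15, 3) = 3

3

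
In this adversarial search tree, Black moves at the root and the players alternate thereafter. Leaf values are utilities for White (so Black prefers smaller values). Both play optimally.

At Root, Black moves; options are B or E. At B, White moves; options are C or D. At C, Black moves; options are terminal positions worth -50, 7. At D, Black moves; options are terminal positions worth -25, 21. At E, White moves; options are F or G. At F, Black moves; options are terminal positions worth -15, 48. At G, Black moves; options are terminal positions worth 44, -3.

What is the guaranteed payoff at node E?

F: min(-15, 48) = -15
G: min(44, -3) = -3
E: max(-15, -3) = -3

-3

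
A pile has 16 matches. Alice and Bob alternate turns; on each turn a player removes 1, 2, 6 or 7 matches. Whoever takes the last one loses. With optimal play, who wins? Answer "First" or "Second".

First

Mark each pile size as W (mover wins) or L (mover loses):
i:   0  1  2  3  4  5  6  7  8  9 10 11 12 13 14 15 16
     W  L  W  W  L  W  W  W  W  L  W  W  L  W  W  W  W
Position 16 is W, so the first player wins.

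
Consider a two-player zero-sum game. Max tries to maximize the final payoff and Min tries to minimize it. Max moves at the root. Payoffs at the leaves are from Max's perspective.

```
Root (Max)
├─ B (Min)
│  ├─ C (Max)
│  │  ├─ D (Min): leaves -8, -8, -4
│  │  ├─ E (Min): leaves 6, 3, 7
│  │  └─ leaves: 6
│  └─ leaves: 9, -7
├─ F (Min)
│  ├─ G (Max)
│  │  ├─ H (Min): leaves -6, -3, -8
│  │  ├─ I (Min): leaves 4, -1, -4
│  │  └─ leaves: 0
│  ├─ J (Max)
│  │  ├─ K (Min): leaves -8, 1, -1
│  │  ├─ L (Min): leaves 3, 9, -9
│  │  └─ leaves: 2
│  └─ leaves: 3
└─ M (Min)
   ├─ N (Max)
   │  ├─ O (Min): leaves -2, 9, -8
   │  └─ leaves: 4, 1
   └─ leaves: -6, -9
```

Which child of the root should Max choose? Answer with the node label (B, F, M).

F

D (Min): min(-8, -8, -4) = -8
E (Min): min(6, 3, 7) = 3
C (Max): max(-8, 3, 6) = 6
B (Min): min(6, 9, -7) = -7
H (Min): min(-6, -3, -8) = -8
I (Min): min(4, -1, -4) = -4
G (Max): max(-8, -4, 0) = 0
K (Min): min(-8, 1, -1) = -8
L (Min): min(3, 9, -9) = -9
J (Max): max(-8, -9, 2) = 2
F (Min): min(0, 2, 3) = 0
O (Min): min(-2, 9, -8) = -8
N (Max): max(-8, 4, 1) = 4
M (Min): min(4, -6, -9) = -9
Root (Max): max(-7, 0, -9) = 0
Max picks the child with the highest value: F (value 0).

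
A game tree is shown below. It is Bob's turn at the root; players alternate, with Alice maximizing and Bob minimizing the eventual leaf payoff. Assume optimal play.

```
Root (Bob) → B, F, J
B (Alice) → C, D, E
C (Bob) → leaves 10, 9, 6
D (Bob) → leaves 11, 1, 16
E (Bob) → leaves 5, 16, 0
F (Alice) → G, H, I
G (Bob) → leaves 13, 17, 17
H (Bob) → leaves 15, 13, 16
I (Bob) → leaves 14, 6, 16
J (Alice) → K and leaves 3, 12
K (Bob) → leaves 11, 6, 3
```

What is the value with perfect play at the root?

C (Bob): min(10, 9, 6) = 6
D (Bob): min(11, 1, 16) = 1
E (Bob): min(5, 16, 0) = 0
B (Alice): max(6, 1, 0) = 6
G (Bob): min(13, 17, 17) = 13
H (Bob): min(15, 13, 16) = 13
I (Bob): min(14, 6, 16) = 6
F (Alice): max(13, 13, 6) = 13
K (Bob): min(11, 6, 3) = 3
J (Alice): max(3, 3, 12) = 12
Root (Bob): min(6, 13, 12) = 6

6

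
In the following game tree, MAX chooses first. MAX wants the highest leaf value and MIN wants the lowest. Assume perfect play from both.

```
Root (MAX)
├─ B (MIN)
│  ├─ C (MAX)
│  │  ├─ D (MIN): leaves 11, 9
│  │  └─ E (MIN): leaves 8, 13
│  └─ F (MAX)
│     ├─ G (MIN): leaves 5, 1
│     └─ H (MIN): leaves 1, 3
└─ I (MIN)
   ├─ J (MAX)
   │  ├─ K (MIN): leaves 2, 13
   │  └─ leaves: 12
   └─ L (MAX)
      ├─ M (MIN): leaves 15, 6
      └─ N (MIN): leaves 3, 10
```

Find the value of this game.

6

D (MIN): min(11, 9) = 9
E (MIN): min(8, 13) = 8
C (MAX): max(9, 8) = 9
G (MIN): min(5, 1) = 1
H (MIN): min(1, 3) = 1
F (MAX): max(1, 1) = 1
B (MIN): min(9, 1) = 1
K (MIN): min(2, 13) = 2
J (MAX): max(2, 12) = 12
M (MIN): min(15, 6) = 6
N (MIN): min(3, 10) = 3
L (MAX): max(6, 3) = 6
I (MIN): min(12, 6) = 6
Root (MAX): max(1, 6) = 6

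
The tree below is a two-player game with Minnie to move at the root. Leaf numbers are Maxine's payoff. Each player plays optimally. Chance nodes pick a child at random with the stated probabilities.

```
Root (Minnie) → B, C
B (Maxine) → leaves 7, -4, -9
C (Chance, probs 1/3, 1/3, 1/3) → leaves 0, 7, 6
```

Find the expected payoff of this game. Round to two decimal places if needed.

4.33

B (Maxine): max(7, -4, -9) = 7
C (Chance): 1/3·0 + 1/3·7 + 1/3·6 = 4.33
Root (Minnie): min(7, 4.33) = 4.33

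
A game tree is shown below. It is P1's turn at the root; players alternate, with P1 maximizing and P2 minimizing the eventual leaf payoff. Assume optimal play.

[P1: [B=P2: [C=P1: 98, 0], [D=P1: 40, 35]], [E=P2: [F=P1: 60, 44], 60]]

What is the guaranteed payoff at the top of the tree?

60

C (P1): max(98, 0) = 98
D (P1): max(40, 35) = 40
B (P2): min(98, 40) = 40
F (P1): max(60, 44) = 60
E (P2): min(60, 60) = 60
Root (P1): max(40, 60) = 60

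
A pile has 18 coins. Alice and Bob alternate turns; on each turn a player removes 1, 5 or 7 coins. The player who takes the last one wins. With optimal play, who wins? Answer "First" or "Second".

Second

Positions where the player to move wins (W) vs loses (L):
i:   0  1  2  3  4  5  6  7  8  9 10 11 12 13 14 15 16 17 18
     L  W  L  W  L  W  L  W  L  W  L  W  L  W  L  W  L  W  L
Position 18 is L, so the second player wins.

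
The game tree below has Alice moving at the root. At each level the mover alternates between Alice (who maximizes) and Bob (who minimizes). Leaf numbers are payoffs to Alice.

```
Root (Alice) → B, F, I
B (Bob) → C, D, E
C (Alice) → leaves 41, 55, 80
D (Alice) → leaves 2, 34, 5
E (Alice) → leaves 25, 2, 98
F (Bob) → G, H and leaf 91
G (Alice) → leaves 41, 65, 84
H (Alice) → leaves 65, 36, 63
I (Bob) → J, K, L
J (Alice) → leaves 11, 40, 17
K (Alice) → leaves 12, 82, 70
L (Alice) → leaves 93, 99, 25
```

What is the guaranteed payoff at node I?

J: max(11, 40, 17) = 40
K: max(12, 82, 70) = 82
L: max(93, 99, 25) = 99
I: min(40, 82, 99) = 40

40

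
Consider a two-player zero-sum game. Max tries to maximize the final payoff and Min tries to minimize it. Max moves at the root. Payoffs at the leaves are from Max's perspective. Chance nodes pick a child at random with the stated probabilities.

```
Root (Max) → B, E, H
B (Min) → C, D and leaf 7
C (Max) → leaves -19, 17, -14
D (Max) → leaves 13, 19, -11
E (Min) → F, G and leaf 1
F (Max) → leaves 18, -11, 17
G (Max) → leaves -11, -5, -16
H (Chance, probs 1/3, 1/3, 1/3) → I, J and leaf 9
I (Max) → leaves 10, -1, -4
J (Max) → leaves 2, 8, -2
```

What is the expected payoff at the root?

C (Max): max(-19, 17, -14) = 17
D (Max): max(13, 19, -11) = 19
B (Min): min(17, 19, 7) = 7
F (Max): max(18, -11, 17) = 18
G (Max): max(-11, -5, -16) = -5
E (Min): min(18, -5, 1) = -5
I (Max): max(10, -1, -4) = 10
J (Max): max(2, 8, -2) = 8
H (Chance): 1/3·10 + 1/3·8 + 1/3·9 = 9
Root (Max): max(7, -5, 9) = 9

9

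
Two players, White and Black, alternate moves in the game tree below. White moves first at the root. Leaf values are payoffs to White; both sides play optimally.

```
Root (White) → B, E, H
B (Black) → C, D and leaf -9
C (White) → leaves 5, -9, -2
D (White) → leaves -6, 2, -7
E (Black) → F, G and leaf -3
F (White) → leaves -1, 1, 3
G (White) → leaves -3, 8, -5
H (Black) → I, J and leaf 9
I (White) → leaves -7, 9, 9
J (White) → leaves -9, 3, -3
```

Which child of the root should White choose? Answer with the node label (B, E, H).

C (White): max(5, -9, -2) = 5
D (White): max(-6, 2, -7) = 2
B (Black): min(5, 2, -9) = -9
F (White): max(-1, 1, 3) = 3
G (White): max(-3, 8, -5) = 8
E (Black): min(3, 8, -3) = -3
I (White): max(-7, 9, 9) = 9
J (White): max(-9, 3, -3) = 3
H (Black): min(9, 3, 9) = 3
Root (White): max(-9, -3, 3) = 3
White picks the child with the highest value: H (value 3).

H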